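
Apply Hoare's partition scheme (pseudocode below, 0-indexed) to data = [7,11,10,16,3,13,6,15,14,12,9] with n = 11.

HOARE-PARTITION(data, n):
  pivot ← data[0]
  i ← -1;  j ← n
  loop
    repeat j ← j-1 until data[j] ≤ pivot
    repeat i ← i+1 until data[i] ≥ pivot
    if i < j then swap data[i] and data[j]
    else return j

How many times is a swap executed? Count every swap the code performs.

pivot = data[0] = 7; i = -1, j = 11
j→6 (data[6]=6≤7), i→0 (data[0]=7≥7); i<j, swap → [6,11,10,16,3,13,7,15,14,12,9]
j→4 (data[4]=3≤7), i→1 (data[1]=11≥7); i<j, swap → [6,3,10,16,11,13,7,15,14,12,9]
j→1, i→2; i≥j, return j=1. data = [6,3,10,16,11,13,7,15,14,12,9]

2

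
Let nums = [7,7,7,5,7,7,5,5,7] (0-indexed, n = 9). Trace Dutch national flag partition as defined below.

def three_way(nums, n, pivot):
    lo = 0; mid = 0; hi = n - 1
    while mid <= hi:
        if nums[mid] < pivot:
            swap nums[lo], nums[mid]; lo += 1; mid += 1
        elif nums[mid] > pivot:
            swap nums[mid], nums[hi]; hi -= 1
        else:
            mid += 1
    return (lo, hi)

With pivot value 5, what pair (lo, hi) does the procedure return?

(0, 2)

lo=0 mid=0 hi=8
7>5: swap(0,8), hi=7 ⇒ [7,7,7,5,7,7,5,5,7]
7>5: swap(0,7), hi=6 ⇒ [5,7,7,5,7,7,5,7,7]
5=5: mid=1
7>5: swap(1,6), hi=5 ⇒ [5,5,7,5,7,7,7,7,7]
5=5: mid=2
7>5: swap(2,5), hi=4 ⇒ [5,5,7,5,7,7,7,7,7]
7>5: swap(2,4), hi=3 ⇒ [5,5,7,5,7,7,7,7,7]
7>5: swap(2,3), hi=2 ⇒ [5,5,5,7,7,7,7,7,7]
5=5: mid=3
done. lo=0 hi=2; nums=[5,5,5,7,7,7,7,7,7]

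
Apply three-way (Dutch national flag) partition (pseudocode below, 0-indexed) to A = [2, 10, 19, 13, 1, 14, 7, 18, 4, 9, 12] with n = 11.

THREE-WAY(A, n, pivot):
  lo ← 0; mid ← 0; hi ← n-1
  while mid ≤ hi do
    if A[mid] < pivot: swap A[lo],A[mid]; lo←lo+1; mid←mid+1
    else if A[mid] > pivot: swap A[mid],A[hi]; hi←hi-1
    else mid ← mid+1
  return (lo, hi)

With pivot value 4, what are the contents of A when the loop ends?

pivot = 4; lo=0, mid=0, hi=10
A[mid]=2<4: swap A[0],A[0]; lo=1,mid=1 → [2, 10, 19, 13, 1, 14, 7, 18, 4, 9, 12]
A[mid]=10>4: swap A[1],A[10]; hi=9 → [2, 12, 19, 13, 1, 14, 7, 18, 4, 9, 10]
A[mid]=12>4: swap A[1],A[9]; hi=8 → [2, 9, 19, 13, 1, 14, 7, 18, 4, 12, 10]
A[mid]=9>4: swap A[1],A[8]; hi=7 → [2, 4, 19, 13, 1, 14, 7, 18, 9, 12, 10]
A[mid]=4=4: mid=2
A[mid]=19>4: swap A[2],A[7]; hi=6 → [2, 4, 18, 13, 1, 14, 7, 19, 9, 12, 10]
A[mid]=18>4: swap A[2],A[6]; hi=5 → [2, 4, 7, 13, 1, 14, 18, 19, 9, 12, 10]
A[mid]=7>4: swap A[2],A[5]; hi=4 → [2, 4, 14, 13, 1, 7, 18, 19, 9, 12, 10]
A[mid]=14>4: swap A[2],A[4]; hi=3 → [2, 4, 1, 13, 14, 7, 18, 19, 9, 12, 10]
A[mid]=1<4: swap A[1],A[2]; lo=2,mid=3 → [2, 1, 4, 13, 14, 7, 18, 19, 9, 12, 10]
A[mid]=13>4: swap A[3],A[3]; hi=2 → [2, 1, 4, 13, 14, 7, 18, 19, 9, 12, 10]
end: lo=2, hi=2; A = [2, 1, 4, 13, 14, 7, 18, 19, 9, 12, 10]

[2, 1, 4, 13, 14, 7, 18, 19, 9, 12, 10]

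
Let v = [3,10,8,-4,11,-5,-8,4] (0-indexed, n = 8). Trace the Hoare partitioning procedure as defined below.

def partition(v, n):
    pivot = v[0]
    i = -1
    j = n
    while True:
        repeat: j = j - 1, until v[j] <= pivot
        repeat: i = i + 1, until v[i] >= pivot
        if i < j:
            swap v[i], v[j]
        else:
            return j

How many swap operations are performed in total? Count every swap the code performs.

pivot=3
j stops at 6 (-8), i stops at 0 (3); swap ⇒ [-8,10,8,-4,11,-5,3,4]
j stops at 5 (-5), i stops at 1 (10); swap ⇒ [-8,-5,8,-4,11,10,3,4]
j stops at 3 (-4), i stops at 2 (8); swap ⇒ [-8,-5,-4,8,11,10,3,4]
j stops at 2, i stops at 3; i≥j ⇒ return 2. v=[-8,-5,-4,8,11,10,3,4]

3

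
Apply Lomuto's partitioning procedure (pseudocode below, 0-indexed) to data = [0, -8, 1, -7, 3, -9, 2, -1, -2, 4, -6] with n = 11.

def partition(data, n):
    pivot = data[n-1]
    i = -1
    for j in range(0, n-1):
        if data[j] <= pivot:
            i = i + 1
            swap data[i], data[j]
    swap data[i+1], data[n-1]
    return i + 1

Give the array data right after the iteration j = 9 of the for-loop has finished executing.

pivot=-6, i=-1
j=0: 0>-6, skip
j=1: -8≤-6, i=0, swap(0,1) ⇒ [-8, 0, 1, -7, 3, -9, 2, -1, -2, 4, -6]
j=2: 1>-6, skip
j=3: -7≤-6, i=1, swap(1,3) ⇒ [-8, -7, 1, 0, 3, -9, 2, -1, -2, 4, -6]
j=4: 3>-6, skip
j=5: -9≤-6, i=2, swap(2,5) ⇒ [-8, -7, -9, 0, 3, 1, 2, -1, -2, 4, -6]
j=6: 2>-6, skip
j=7: -1>-6, skip
j=8: -2>-6, skip
j=9: 4>-6, skip
(after j=9) data = [-8, -7, -9, 0, 3, 1, 2, -1, -2, 4, -6]

[-8, -7, -9, 0, 3, 1, 2, -1, -2, 4, -6]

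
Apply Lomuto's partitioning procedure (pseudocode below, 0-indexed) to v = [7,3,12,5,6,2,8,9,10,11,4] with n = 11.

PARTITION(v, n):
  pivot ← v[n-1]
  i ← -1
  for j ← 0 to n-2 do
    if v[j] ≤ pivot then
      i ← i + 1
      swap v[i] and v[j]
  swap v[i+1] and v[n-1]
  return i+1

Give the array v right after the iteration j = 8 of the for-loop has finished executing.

pivot=4, i=-1
j=0: 7>4, skip
j=1: 3≤4, i=0, swap(0,1) ⇒ [3,7,12,5,6,2,8,9,10,11,4]
j=2: 12>4, skip
j=3: 5>4, skip
j=4: 6>4, skip
j=5: 2≤4, i=1, swap(1,5) ⇒ [3,2,12,5,6,7,8,9,10,11,4]
j=6: 8>4, skip
j=7: 9>4, skip
j=8: 10>4, skip
(after j=8) v = [3,2,12,5,6,7,8,9,10,11,4]

[3,2,12,5,6,7,8,9,10,11,4]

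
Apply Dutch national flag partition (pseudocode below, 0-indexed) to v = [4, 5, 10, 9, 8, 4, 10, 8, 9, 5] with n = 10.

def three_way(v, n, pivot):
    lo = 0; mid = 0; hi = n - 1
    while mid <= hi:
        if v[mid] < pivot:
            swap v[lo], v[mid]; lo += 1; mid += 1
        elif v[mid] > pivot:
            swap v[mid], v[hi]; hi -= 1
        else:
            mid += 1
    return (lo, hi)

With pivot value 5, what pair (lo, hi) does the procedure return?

pivot = 5; lo=0, mid=0, hi=9
v[mid]=4<5: swap v[0],v[0]; lo=1,mid=1 → [4, 5, 10, 9, 8, 4, 10, 8, 9, 5]
v[mid]=5=5: mid=2
v[mid]=10>5: swap v[2],v[9]; hi=8 → [4, 5, 5, 9, 8, 4, 10, 8, 9, 10]
v[mid]=5=5: mid=3
v[mid]=9>5: swap v[3],v[8]; hi=7 → [4, 5, 5, 9, 8, 4, 10, 8, 9, 10]
v[mid]=9>5: swap v[3],v[7]; hi=6 → [4, 5, 5, 8, 8, 4, 10, 9, 9, 10]
v[mid]=8>5: swap v[3],v[6]; hi=5 → [4, 5, 5, 10, 8, 4, 8, 9, 9, 10]
v[mid]=10>5: swap v[3],v[5]; hi=4 → [4, 5, 5, 4, 8, 10, 8, 9, 9, 10]
v[mid]=4<5: swap v[1],v[3]; lo=2,mid=4 → [4, 4, 5, 5, 8, 10, 8, 9, 9, 10]
v[mid]=8>5: swap v[4],v[4]; hi=3 → [4, 4, 5, 5, 8, 10, 8, 9, 9, 10]
end: lo=2, hi=3; v = [4, 4, 5, 5, 8, 10, 8, 9, 9, 10]

(2, 3)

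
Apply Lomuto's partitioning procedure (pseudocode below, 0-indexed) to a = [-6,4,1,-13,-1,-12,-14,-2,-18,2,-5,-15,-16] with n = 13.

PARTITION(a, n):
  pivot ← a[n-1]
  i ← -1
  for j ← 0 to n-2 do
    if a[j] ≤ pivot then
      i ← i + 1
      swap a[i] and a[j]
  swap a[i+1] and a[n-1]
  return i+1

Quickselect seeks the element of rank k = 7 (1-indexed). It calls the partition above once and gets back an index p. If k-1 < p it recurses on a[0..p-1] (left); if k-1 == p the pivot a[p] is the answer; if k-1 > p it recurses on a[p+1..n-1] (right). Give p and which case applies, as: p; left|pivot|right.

pivot=-16, i=-1
j=0: -6>-16, skip
j=1: 4>-16, skip
j=2: 1>-16, skip
j=3: -13>-16, skip
j=4: -1>-16, skip
j=5: -12>-16, skip
j=6: -14>-16, skip
j=7: -2>-16, skip
j=8: -18≤-16, i=0, swap(0,8) ⇒ [-18,4,1,-13,-1,-12,-14,-2,-6,2,-5,-15,-16]
j=9: 2>-16, skip
j=10: -5>-16, skip
j=11: -15>-16, skip
swap(1,12) ⇒ [-18,-16,1,-13,-1,-12,-14,-2,-6,2,-5,-15,4]; return 1
p = 1; k-1 = 6 > 1 ⇒ right

1; right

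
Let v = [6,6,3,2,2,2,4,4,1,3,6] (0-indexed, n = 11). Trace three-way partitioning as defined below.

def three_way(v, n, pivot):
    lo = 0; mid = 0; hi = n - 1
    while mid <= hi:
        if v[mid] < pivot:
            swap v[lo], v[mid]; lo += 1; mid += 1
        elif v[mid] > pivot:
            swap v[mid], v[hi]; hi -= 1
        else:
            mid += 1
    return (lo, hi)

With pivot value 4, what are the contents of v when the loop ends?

lo=0 mid=0 hi=10
6>4: swap(0,10), hi=9 ⇒ [6,6,3,2,2,2,4,4,1,3,6]
6>4: swap(0,9), hi=8 ⇒ [3,6,3,2,2,2,4,4,1,6,6]
3<4: swap(0,0), lo=1 mid=1 ⇒ [3,6,3,2,2,2,4,4,1,6,6]
6>4: swap(1,8), hi=7 ⇒ [3,1,3,2,2,2,4,4,6,6,6]
1<4: swap(1,1), lo=2 mid=2 ⇒ [3,1,3,2,2,2,4,4,6,6,6]
3<4: swap(2,2), lo=3 mid=3 ⇒ [3,1,3,2,2,2,4,4,6,6,6]
2<4: swap(3,3), lo=4 mid=4 ⇒ [3,1,3,2,2,2,4,4,6,6,6]
2<4: swap(4,4), lo=5 mid=5 ⇒ [3,1,3,2,2,2,4,4,6,6,6]
2<4: swap(5,5), lo=6 mid=6 ⇒ [3,1,3,2,2,2,4,4,6,6,6]
4=4: mid=7
4=4: mid=8
done. lo=6 hi=7; v=[3,1,3,2,2,2,4,4,6,6,6]

[3,1,3,2,2,2,4,4,6,6,6]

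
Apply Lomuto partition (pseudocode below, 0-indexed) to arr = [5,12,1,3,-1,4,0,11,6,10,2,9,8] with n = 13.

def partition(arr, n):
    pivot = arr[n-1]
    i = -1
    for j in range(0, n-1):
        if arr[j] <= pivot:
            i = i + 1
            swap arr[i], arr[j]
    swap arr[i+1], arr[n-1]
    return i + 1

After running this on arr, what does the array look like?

pivot=8, i=-1
j=0: 5≤8, i=0, swap(0,0) ⇒ [5,12,1,3,-1,4,0,11,6,10,2,9,8]
j=1: 12>8, skip
j=2: 1≤8, i=1, swap(1,2) ⇒ [5,1,12,3,-1,4,0,11,6,10,2,9,8]
j=3: 3≤8, i=2, swap(2,3) ⇒ [5,1,3,12,-1,4,0,11,6,10,2,9,8]
j=4: -1≤8, i=3, swap(3,4) ⇒ [5,1,3,-1,12,4,0,11,6,10,2,9,8]
j=5: 4≤8, i=4, swap(4,5) ⇒ [5,1,3,-1,4,12,0,11,6,10,2,9,8]
j=6: 0≤8, i=5, swap(5,6) ⇒ [5,1,3,-1,4,0,12,11,6,10,2,9,8]
j=7: 11>8, skip
j=8: 6≤8, i=6, swap(6,8) ⇒ [5,1,3,-1,4,0,6,11,12,10,2,9,8]
j=9: 10>8, skip
j=10: 2≤8, i=7, swap(7,10) ⇒ [5,1,3,-1,4,0,6,2,12,10,11,9,8]
j=11: 9>8, skip
swap(8,12) ⇒ [5,1,3,-1,4,0,6,2,8,10,11,9,12]; return 8

[5,1,3,-1,4,0,6,2,8,10,11,9,12]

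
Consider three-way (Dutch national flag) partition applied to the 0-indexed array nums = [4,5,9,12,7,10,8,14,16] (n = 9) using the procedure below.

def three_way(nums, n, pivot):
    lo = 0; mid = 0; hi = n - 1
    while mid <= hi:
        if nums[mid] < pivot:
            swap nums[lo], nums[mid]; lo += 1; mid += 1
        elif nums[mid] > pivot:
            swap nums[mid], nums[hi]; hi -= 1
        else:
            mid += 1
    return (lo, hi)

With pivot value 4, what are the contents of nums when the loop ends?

[4,9,12,7,10,8,14,16,5]

pivot = 4; lo=0, mid=0, hi=8
nums[mid]=4=4: mid=1
nums[mid]=5>4: swap nums[1],nums[8]; hi=7 → [4,16,9,12,7,10,8,14,5]
nums[mid]=16>4: swap nums[1],nums[7]; hi=6 → [4,14,9,12,7,10,8,16,5]
nums[mid]=14>4: swap nums[1],nums[6]; hi=5 → [4,8,9,12,7,10,14,16,5]
nums[mid]=8>4: swap nums[1],nums[5]; hi=4 → [4,10,9,12,7,8,14,16,5]
nums[mid]=10>4: swap nums[1],nums[4]; hi=3 → [4,7,9,12,10,8,14,16,5]
nums[mid]=7>4: swap nums[1],nums[3]; hi=2 → [4,12,9,7,10,8,14,16,5]
nums[mid]=12>4: swap nums[1],nums[2]; hi=1 → [4,9,12,7,10,8,14,16,5]
nums[mid]=9>4: swap nums[1],nums[1]; hi=0 → [4,9,12,7,10,8,14,16,5]
end: lo=0, hi=0; nums = [4,9,12,7,10,8,14,16,5]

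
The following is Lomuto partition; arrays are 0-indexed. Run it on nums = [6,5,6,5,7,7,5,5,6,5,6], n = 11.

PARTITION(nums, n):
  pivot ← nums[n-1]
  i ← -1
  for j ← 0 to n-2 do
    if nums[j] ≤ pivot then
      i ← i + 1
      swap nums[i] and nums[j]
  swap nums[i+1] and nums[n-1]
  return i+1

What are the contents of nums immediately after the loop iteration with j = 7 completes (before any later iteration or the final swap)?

pivot = nums[10] = 6; i = -1
j=0: nums[0]=6 ≤ 6 → i=0, swap nums[0],nums[0] (no change) → [6,5,6,5,7,7,5,5,6,5,6]
j=1: nums[1]=5 ≤ 6 → i=1, swap nums[1],nums[1] (no change) → [6,5,6,5,7,7,5,5,6,5,6]
j=2: nums[2]=6 ≤ 6 → i=2, swap nums[2],nums[2] (no change) → [6,5,6,5,7,7,5,5,6,5,6]
j=3: nums[3]=5 ≤ 6 → i=3, swap nums[3],nums[3] (no change) → [6,5,6,5,7,7,5,5,6,5,6]
j=4: nums[4]=7 > 6 → no swap
j=5: nums[5]=7 > 6 → no swap
j=6: nums[6]=5 ≤ 6 → i=4, swap nums[4],nums[6] → [6,5,6,5,5,7,7,5,6,5,6]
j=7: nums[7]=5 ≤ 6 → i=5, swap nums[5],nums[7] → [6,5,6,5,5,5,7,7,6,5,6]
(after j=7) nums = [6,5,6,5,5,5,7,7,6,5,6]

[6,5,6,5,5,5,7,7,6,5,6]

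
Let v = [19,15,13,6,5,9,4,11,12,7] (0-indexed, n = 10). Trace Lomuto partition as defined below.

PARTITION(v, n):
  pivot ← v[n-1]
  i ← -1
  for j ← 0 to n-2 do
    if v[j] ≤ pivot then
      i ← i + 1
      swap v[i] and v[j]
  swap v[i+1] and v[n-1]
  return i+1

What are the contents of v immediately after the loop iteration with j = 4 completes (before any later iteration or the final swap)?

[6,5,13,19,15,9,4,11,12,7]

pivot = v[9] = 7; i = -1
j=0: v[0]=19 > 7 → no swap
j=1: v[1]=15 > 7 → no swap
j=2: v[2]=13 > 7 → no swap
j=3: v[3]=6 ≤ 7 → i=0, swap v[0],v[3] → [6,15,13,19,5,9,4,11,12,7]
j=4: v[4]=5 ≤ 7 → i=1, swap v[1],v[4] → [6,5,13,19,15,9,4,11,12,7]
(after j=4) v = [6,5,13,19,15,9,4,11,12,7]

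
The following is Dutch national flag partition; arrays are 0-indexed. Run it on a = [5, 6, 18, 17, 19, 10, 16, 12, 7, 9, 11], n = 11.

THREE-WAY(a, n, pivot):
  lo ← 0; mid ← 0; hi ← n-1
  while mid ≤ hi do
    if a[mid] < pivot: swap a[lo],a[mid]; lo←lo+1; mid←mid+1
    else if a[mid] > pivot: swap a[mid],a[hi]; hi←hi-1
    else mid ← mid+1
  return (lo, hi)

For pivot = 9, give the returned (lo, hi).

pivot = 9; lo=0, mid=0, hi=10
a[mid]=5<9: swap a[0],a[0]; lo=1,mid=1 → [5, 6, 18, 17, 19, 10, 16, 12, 7, 9, 11]
a[mid]=6<9: swap a[1],a[1]; lo=2,mid=2 → [5, 6, 18, 17, 19, 10, 16, 12, 7, 9, 11]
a[mid]=18>9: swap a[2],a[10]; hi=9 → [5, 6, 11, 17, 19, 10, 16, 12, 7, 9, 18]
a[mid]=11>9: swap a[2],a[9]; hi=8 → [5, 6, 9, 17, 19, 10, 16, 12, 7, 11, 18]
a[mid]=9=9: mid=3
a[mid]=17>9: swap a[3],a[8]; hi=7 → [5, 6, 9, 7, 19, 10, 16, 12, 17, 11, 18]
a[mid]=7<9: swap a[2],a[3]; lo=3,mid=4 → [5, 6, 7, 9, 19, 10, 16, 12, 17, 11, 18]
a[mid]=19>9: swap a[4],a[7]; hi=6 → [5, 6, 7, 9, 12, 10, 16, 19, 17, 11, 18]
a[mid]=12>9: swap a[4],a[6]; hi=5 → [5, 6, 7, 9, 16, 10, 12, 19, 17, 11, 18]
a[mid]=16>9: swap a[4],a[5]; hi=4 → [5, 6, 7, 9, 10, 16, 12, 19, 17, 11, 18]
a[mid]=10>9: swap a[4],a[4]; hi=3 → [5, 6, 7, 9, 10, 16, 12, 19, 17, 11, 18]
end: lo=3, hi=3; a = [5, 6, 7, 9, 10, 16, 12, 19, 17, 11, 18]

(3, 3)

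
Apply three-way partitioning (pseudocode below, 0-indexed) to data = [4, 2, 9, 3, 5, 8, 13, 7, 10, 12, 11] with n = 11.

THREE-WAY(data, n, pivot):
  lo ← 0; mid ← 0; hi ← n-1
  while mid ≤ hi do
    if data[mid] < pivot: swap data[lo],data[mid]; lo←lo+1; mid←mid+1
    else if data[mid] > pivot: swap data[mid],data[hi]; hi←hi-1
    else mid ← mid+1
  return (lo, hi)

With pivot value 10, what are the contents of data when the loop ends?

[4, 2, 9, 3, 5, 8, 7, 10, 12, 11, 13]

pivot = 10; lo=0, mid=0, hi=10
data[mid]=4<10: swap data[0],data[0]; lo=1,mid=1 → [4, 2, 9, 3, 5, 8, 13, 7, 10, 12, 11]
data[mid]=2<10: swap data[1],data[1]; lo=2,mid=2 → [4, 2, 9, 3, 5, 8, 13, 7, 10, 12, 11]
data[mid]=9<10: swap data[2],data[2]; lo=3,mid=3 → [4, 2, 9, 3, 5, 8, 13, 7, 10, 12, 11]
data[mid]=3<10: swap data[3],data[3]; lo=4,mid=4 → [4, 2, 9, 3, 5, 8, 13, 7, 10, 12, 11]
data[mid]=5<10: swap data[4],data[4]; lo=5,mid=5 → [4, 2, 9, 3, 5, 8, 13, 7, 10, 12, 11]
data[mid]=8<10: swap data[5],data[5]; lo=6,mid=6 → [4, 2, 9, 3, 5, 8, 13, 7, 10, 12, 11]
data[mid]=13>10: swap data[6],data[10]; hi=9 → [4, 2, 9, 3, 5, 8, 11, 7, 10, 12, 13]
data[mid]=11>10: swap data[6],data[9]; hi=8 → [4, 2, 9, 3, 5, 8, 12, 7, 10, 11, 13]
data[mid]=12>10: swap data[6],data[8]; hi=7 → [4, 2, 9, 3, 5, 8, 10, 7, 12, 11, 13]
data[mid]=10=10: mid=7
data[mid]=7<10: swap data[6],data[7]; lo=7,mid=8 → [4, 2, 9, 3, 5, 8, 7, 10, 12, 11, 13]
end: lo=7, hi=7; data = [4, 2, 9, 3, 5, 8, 7, 10, 12, 11, 13]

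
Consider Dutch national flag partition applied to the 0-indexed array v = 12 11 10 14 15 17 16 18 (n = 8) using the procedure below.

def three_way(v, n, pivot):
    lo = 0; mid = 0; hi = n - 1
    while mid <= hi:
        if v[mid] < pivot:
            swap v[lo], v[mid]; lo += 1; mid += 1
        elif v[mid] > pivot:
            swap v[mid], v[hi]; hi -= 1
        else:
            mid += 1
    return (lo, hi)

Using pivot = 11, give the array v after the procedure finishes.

10 11 14 15 17 16 18 12

pivot = 11; lo=0, mid=0, hi=7
v[mid]=12>11: swap v[0],v[7]; hi=6 → 18 11 10 14 15 17 16 12
v[mid]=18>11: swap v[0],v[6]; hi=5 → 16 11 10 14 15 17 18 12
v[mid]=16>11: swap v[0],v[5]; hi=4 → 17 11 10 14 15 16 18 12
v[mid]=17>11: swap v[0],v[4]; hi=3 → 15 11 10 14 17 16 18 12
v[mid]=15>11: swap v[0],v[3]; hi=2 → 14 11 10 15 17 16 18 12
v[mid]=14>11: swap v[0],v[2]; hi=1 → 10 11 14 15 17 16 18 12
v[mid]=10<11: swap v[0],v[0]; lo=1,mid=1 → 10 11 14 15 17 16 18 12
v[mid]=11=11: mid=2
end: lo=1, hi=1; v = 10 11 14 15 17 16 18 12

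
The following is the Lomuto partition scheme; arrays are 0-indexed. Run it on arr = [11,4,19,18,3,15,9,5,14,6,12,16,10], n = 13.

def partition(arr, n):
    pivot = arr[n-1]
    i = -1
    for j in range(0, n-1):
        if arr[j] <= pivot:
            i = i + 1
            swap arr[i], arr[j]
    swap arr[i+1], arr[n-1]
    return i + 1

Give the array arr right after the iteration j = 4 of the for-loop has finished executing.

[4,3,19,18,11,15,9,5,14,6,12,16,10]

pivot=10, i=-1
j=0: 11>10, skip
j=1: 4≤10, i=0, swap(0,1) ⇒ [4,11,19,18,3,15,9,5,14,6,12,16,10]
j=2: 19>10, skip
j=3: 18>10, skip
j=4: 3≤10, i=1, swap(1,4) ⇒ [4,3,19,18,11,15,9,5,14,6,12,16,10]
(after j=4) arr = [4,3,19,18,11,15,9,5,14,6,12,16,10]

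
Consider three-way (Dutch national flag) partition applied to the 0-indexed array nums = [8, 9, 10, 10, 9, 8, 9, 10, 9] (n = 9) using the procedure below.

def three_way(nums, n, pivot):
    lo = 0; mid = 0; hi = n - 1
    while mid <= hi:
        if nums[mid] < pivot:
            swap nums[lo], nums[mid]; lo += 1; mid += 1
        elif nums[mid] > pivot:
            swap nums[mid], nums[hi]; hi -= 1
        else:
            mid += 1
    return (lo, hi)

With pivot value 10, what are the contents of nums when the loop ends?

pivot = 10; lo=0, mid=0, hi=8
nums[mid]=8<10: swap nums[0],nums[0]; lo=1,mid=1 → [8, 9, 10, 10, 9, 8, 9, 10, 9]
nums[mid]=9<10: swap nums[1],nums[1]; lo=2,mid=2 → [8, 9, 10, 10, 9, 8, 9, 10, 9]
nums[mid]=10=10: mid=3
nums[mid]=10=10: mid=4
nums[mid]=9<10: swap nums[2],nums[4]; lo=3,mid=5 → [8, 9, 9, 10, 10, 8, 9, 10, 9]
nums[mid]=8<10: swap nums[3],nums[5]; lo=4,mid=6 → [8, 9, 9, 8, 10, 10, 9, 10, 9]
nums[mid]=9<10: swap nums[4],nums[6]; lo=5,mid=7 → [8, 9, 9, 8, 9, 10, 10, 10, 9]
nums[mid]=10=10: mid=8
nums[mid]=9<10: swap nums[5],nums[8]; lo=6,mid=9 → [8, 9, 9, 8, 9, 9, 10, 10, 10]
end: lo=6, hi=8; nums = [8, 9, 9, 8, 9, 9, 10, 10, 10]

[8, 9, 9, 8, 9, 9, 10, 10, 10]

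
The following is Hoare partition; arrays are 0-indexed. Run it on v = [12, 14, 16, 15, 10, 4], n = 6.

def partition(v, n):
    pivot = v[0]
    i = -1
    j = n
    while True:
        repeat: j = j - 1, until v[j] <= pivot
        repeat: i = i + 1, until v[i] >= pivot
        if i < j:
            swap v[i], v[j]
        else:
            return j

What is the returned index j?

pivot=12
j stops at 5 (4), i stops at 0 (12); swap ⇒ [4, 14, 16, 15, 10, 12]
j stops at 4 (10), i stops at 1 (14); swap ⇒ [4, 10, 16, 15, 14, 12]
j stops at 1, i stops at 2; i≥j ⇒ return 1. v=[4, 10, 16, 15, 14, 12]

1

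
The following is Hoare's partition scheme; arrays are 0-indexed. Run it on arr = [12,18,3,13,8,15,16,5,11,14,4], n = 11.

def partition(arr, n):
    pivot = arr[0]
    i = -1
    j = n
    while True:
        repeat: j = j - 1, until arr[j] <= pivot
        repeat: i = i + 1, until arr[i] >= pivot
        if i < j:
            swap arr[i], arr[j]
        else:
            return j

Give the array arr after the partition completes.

pivot=12
j stops at 10 (4), i stops at 0 (12); swap ⇒ [4,18,3,13,8,15,16,5,11,14,12]
j stops at 8 (11), i stops at 1 (18); swap ⇒ [4,11,3,13,8,15,16,5,18,14,12]
j stops at 7 (5), i stops at 3 (13); swap ⇒ [4,11,3,5,8,15,16,13,18,14,12]
j stops at 4, i stops at 5; i≥j ⇒ return 4. arr=[4,11,3,5,8,15,16,13,18,14,12]

[4,11,3,5,8,15,16,13,18,14,12]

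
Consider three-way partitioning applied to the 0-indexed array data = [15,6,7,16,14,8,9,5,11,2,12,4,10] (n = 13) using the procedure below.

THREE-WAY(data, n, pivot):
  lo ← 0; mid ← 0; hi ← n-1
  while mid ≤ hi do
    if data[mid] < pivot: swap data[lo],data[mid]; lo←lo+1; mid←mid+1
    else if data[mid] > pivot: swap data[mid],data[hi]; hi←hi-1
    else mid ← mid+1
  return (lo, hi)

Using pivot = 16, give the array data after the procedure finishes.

[15,6,7,14,8,9,5,11,2,12,4,10,16]

pivot = 16; lo=0, mid=0, hi=12
data[mid]=15<16: swap data[0],data[0]; lo=1,mid=1 → [15,6,7,16,14,8,9,5,11,2,12,4,10]
data[mid]=6<16: swap data[1],data[1]; lo=2,mid=2 → [15,6,7,16,14,8,9,5,11,2,12,4,10]
data[mid]=7<16: swap data[2],data[2]; lo=3,mid=3 → [15,6,7,16,14,8,9,5,11,2,12,4,10]
data[mid]=16=16: mid=4
data[mid]=14<16: swap data[3],data[4]; lo=4,mid=5 → [15,6,7,14,16,8,9,5,11,2,12,4,10]
data[mid]=8<16: swap data[4],data[5]; lo=5,mid=6 → [15,6,7,14,8,16,9,5,11,2,12,4,10]
data[mid]=9<16: swap data[5],data[6]; lo=6,mid=7 → [15,6,7,14,8,9,16,5,11,2,12,4,10]
data[mid]=5<16: swap data[6],data[7]; lo=7,mid=8 → [15,6,7,14,8,9,5,16,11,2,12,4,10]
data[mid]=11<16: swap data[7],data[8]; lo=8,mid=9 → [15,6,7,14,8,9,5,11,16,2,12,4,10]
data[mid]=2<16: swap data[8],data[9]; lo=9,mid=10 → [15,6,7,14,8,9,5,11,2,16,12,4,10]
data[mid]=12<16: swap data[9],data[10]; lo=10,mid=11 → [15,6,7,14,8,9,5,11,2,12,16,4,10]
data[mid]=4<16: swap data[10],data[11]; lo=11,mid=12 → [15,6,7,14,8,9,5,11,2,12,4,16,10]
data[mid]=10<16: swap data[11],data[12]; lo=12,mid=13 → [15,6,7,14,8,9,5,11,2,12,4,10,16]
end: lo=12, hi=12; data = [15,6,7,14,8,9,5,11,2,12,4,10,16]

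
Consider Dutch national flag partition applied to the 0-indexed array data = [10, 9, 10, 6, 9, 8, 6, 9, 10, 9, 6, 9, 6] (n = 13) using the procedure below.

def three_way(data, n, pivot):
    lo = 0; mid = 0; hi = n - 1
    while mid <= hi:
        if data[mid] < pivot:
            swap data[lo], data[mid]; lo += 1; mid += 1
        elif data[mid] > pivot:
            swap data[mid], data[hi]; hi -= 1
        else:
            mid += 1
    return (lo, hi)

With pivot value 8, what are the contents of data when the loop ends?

pivot = 8; lo=0, mid=0, hi=12
data[mid]=10>8: swap data[0],data[12]; hi=11 → [6, 9, 10, 6, 9, 8, 6, 9, 10, 9, 6, 9, 10]
data[mid]=6<8: swap data[0],data[0]; lo=1,mid=1 → [6, 9, 10, 6, 9, 8, 6, 9, 10, 9, 6, 9, 10]
data[mid]=9>8: swap data[1],data[11]; hi=10 → [6, 9, 10, 6, 9, 8, 6, 9, 10, 9, 6, 9, 10]
data[mid]=9>8: swap data[1],data[10]; hi=9 → [6, 6, 10, 6, 9, 8, 6, 9, 10, 9, 9, 9, 10]
data[mid]=6<8: swap data[1],data[1]; lo=2,mid=2 → [6, 6, 10, 6, 9, 8, 6, 9, 10, 9, 9, 9, 10]
data[mid]=10>8: swap data[2],data[9]; hi=8 → [6, 6, 9, 6, 9, 8, 6, 9, 10, 10, 9, 9, 10]
data[mid]=9>8: swap data[2],data[8]; hi=7 → [6, 6, 10, 6, 9, 8, 6, 9, 9, 10, 9, 9, 10]
data[mid]=10>8: swap data[2],data[7]; hi=6 → [6, 6, 9, 6, 9, 8, 6, 10, 9, 10, 9, 9, 10]
data[mid]=9>8: swap data[2],data[6]; hi=5 → [6, 6, 6, 6, 9, 8, 9, 10, 9, 10, 9, 9, 10]
data[mid]=6<8: swap data[2],data[2]; lo=3,mid=3 → [6, 6, 6, 6, 9, 8, 9, 10, 9, 10, 9, 9, 10]
data[mid]=6<8: swap data[3],data[3]; lo=4,mid=4 → [6, 6, 6, 6, 9, 8, 9, 10, 9, 10, 9, 9, 10]
data[mid]=9>8: swap data[4],data[5]; hi=4 → [6, 6, 6, 6, 8, 9, 9, 10, 9, 10, 9, 9, 10]
data[mid]=8=8: mid=5
end: lo=4, hi=4; data = [6, 6, 6, 6, 8, 9, 9, 10, 9, 10, 9, 9, 10]

[6, 6, 6, 6, 8, 9, 9, 10, 9, 10, 9, 9, 10]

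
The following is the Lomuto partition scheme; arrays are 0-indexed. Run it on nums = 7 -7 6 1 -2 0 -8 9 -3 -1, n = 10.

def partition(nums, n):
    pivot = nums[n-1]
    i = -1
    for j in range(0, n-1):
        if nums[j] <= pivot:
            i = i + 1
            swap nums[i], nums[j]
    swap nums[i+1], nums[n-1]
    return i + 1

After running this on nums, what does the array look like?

pivot=-1, i=-1
j=0: 7>-1, skip
j=1: -7≤-1, i=0, swap(0,1) ⇒ -7 7 6 1 -2 0 -8 9 -3 -1
j=2: 6>-1, skip
j=3: 1>-1, skip
j=4: -2≤-1, i=1, swap(1,4) ⇒ -7 -2 6 1 7 0 -8 9 -3 -1
j=5: 0>-1, skip
j=6: -8≤-1, i=2, swap(2,6) ⇒ -7 -2 -8 1 7 0 6 9 -3 -1
j=7: 9>-1, skip
j=8: -3≤-1, i=3, swap(3,8) ⇒ -7 -2 -8 -3 7 0 6 9 1 -1
swap(4,9) ⇒ -7 -2 -8 -3 -1 0 6 9 1 7; return 4

-7 -2 -8 -3 -1 0 6 9 1 7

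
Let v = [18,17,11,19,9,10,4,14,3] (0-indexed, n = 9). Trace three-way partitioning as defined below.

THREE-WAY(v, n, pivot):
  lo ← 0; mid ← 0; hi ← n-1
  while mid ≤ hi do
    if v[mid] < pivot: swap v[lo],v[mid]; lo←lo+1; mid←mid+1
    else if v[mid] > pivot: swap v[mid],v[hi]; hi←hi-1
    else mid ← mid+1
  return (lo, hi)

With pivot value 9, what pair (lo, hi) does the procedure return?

(2, 2)

pivot = 9; lo=0, mid=0, hi=8
v[mid]=18>9: swap v[0],v[8]; hi=7 → [3,17,11,19,9,10,4,14,18]
v[mid]=3<9: swap v[0],v[0]; lo=1,mid=1 → [3,17,11,19,9,10,4,14,18]
v[mid]=17>9: swap v[1],v[7]; hi=6 → [3,14,11,19,9,10,4,17,18]
v[mid]=14>9: swap v[1],v[6]; hi=5 → [3,4,11,19,9,10,14,17,18]
v[mid]=4<9: swap v[1],v[1]; lo=2,mid=2 → [3,4,11,19,9,10,14,17,18]
v[mid]=11>9: swap v[2],v[5]; hi=4 → [3,4,10,19,9,11,14,17,18]
v[mid]=10>9: swap v[2],v[4]; hi=3 → [3,4,9,19,10,11,14,17,18]
v[mid]=9=9: mid=3
v[mid]=19>9: swap v[3],v[3]; hi=2 → [3,4,9,19,10,11,14,17,18]
end: lo=2, hi=2; v = [3,4,9,19,10,11,14,17,18]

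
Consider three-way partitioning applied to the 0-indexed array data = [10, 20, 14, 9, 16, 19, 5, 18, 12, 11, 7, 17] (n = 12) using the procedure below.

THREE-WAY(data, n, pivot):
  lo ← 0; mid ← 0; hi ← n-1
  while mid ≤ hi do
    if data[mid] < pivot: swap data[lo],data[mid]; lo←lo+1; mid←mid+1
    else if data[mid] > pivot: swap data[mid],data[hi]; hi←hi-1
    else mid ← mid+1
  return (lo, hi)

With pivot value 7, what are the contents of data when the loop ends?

lo=0 mid=0 hi=11
10>7: swap(0,11), hi=10 ⇒ [17, 20, 14, 9, 16, 19, 5, 18, 12, 11, 7, 10]
17>7: swap(0,10), hi=9 ⇒ [7, 20, 14, 9, 16, 19, 5, 18, 12, 11, 17, 10]
7=7: mid=1
20>7: swap(1,9), hi=8 ⇒ [7, 11, 14, 9, 16, 19, 5, 18, 12, 20, 17, 10]
11>7: swap(1,8), hi=7 ⇒ [7, 12, 14, 9, 16, 19, 5, 18, 11, 20, 17, 10]
12>7: swap(1,7), hi=6 ⇒ [7, 18, 14, 9, 16, 19, 5, 12, 11, 20, 17, 10]
18>7: swap(1,6), hi=5 ⇒ [7, 5, 14, 9, 16, 19, 18, 12, 11, 20, 17, 10]
5<7: swap(0,1), lo=1 mid=2 ⇒ [5, 7, 14, 9, 16, 19, 18, 12, 11, 20, 17, 10]
14>7: swap(2,5), hi=4 ⇒ [5, 7, 19, 9, 16, 14, 18, 12, 11, 20, 17, 10]
19>7: swap(2,4), hi=3 ⇒ [5, 7, 16, 9, 19, 14, 18, 12, 11, 20, 17, 10]
16>7: swap(2,3), hi=2 ⇒ [5, 7, 9, 16, 19, 14, 18, 12, 11, 20, 17, 10]
9>7: swap(2,2), hi=1 ⇒ [5, 7, 9, 16, 19, 14, 18, 12, 11, 20, 17, 10]
done. lo=1 hi=1; data=[5, 7, 9, 16, 19, 14, 18, 12, 11, 20, 17, 10]

[5, 7, 9, 16, 19, 14, 18, 12, 11, 20, 17, 10]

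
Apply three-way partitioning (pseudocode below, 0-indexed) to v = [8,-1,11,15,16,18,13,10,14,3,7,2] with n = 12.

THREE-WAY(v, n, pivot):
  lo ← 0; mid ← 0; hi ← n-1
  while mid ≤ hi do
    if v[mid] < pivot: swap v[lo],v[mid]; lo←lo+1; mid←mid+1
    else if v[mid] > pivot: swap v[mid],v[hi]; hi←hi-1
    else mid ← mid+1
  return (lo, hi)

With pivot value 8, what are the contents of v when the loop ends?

[-1,2,7,3,8,13,10,14,18,16,15,11]

pivot = 8; lo=0, mid=0, hi=11
v[mid]=8=8: mid=1
v[mid]=-1<8: swap v[0],v[1]; lo=1,mid=2 → [-1,8,11,15,16,18,13,10,14,3,7,2]
v[mid]=11>8: swap v[2],v[11]; hi=10 → [-1,8,2,15,16,18,13,10,14,3,7,11]
v[mid]=2<8: swap v[1],v[2]; lo=2,mid=3 → [-1,2,8,15,16,18,13,10,14,3,7,11]
v[mid]=15>8: swap v[3],v[10]; hi=9 → [-1,2,8,7,16,18,13,10,14,3,15,11]
v[mid]=7<8: swap v[2],v[3]; lo=3,mid=4 → [-1,2,7,8,16,18,13,10,14,3,15,11]
v[mid]=16>8: swap v[4],v[9]; hi=8 → [-1,2,7,8,3,18,13,10,14,16,15,11]
v[mid]=3<8: swap v[3],v[4]; lo=4,mid=5 → [-1,2,7,3,8,18,13,10,14,16,15,11]
v[mid]=18>8: swap v[5],v[8]; hi=7 → [-1,2,7,3,8,14,13,10,18,16,15,11]
v[mid]=14>8: swap v[5],v[7]; hi=6 → [-1,2,7,3,8,10,13,14,18,16,15,11]
v[mid]=10>8: swap v[5],v[6]; hi=5 → [-1,2,7,3,8,13,10,14,18,16,15,11]
v[mid]=13>8: swap v[5],v[5]; hi=4 → [-1,2,7,3,8,13,10,14,18,16,15,11]
end: lo=4, hi=4; v = [-1,2,7,3,8,13,10,14,18,16,15,11]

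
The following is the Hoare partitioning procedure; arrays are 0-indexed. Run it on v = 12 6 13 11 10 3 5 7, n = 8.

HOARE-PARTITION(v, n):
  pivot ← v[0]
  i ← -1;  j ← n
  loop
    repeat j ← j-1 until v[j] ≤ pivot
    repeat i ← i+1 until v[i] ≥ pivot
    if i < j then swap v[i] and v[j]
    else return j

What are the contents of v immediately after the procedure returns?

7 6 5 11 10 3 13 12

pivot = v[0] = 12; i = -1, j = 8
j→7 (v[7]=7≤12), i→0 (v[0]=12≥12); i<j, swap → 7 6 13 11 10 3 5 12
j→6 (v[6]=5≤12), i→2 (v[2]=13≥12); i<j, swap → 7 6 5 11 10 3 13 12
j→5, i→6; i≥j, return j=5. v = 7 6 5 11 10 3 13 12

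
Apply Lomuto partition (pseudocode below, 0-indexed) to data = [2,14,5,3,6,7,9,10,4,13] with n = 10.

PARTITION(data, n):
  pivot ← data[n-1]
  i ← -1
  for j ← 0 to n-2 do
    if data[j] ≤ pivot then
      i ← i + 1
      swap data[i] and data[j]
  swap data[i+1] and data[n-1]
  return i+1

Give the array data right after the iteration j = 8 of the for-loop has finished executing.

[2,5,3,6,7,9,10,4,14,13]

pivot=13, i=-1
j=0: 2≤13, i=0, swap(0,0) ⇒ [2,14,5,3,6,7,9,10,4,13]
j=1: 14>13, skip
j=2: 5≤13, i=1, swap(1,2) ⇒ [2,5,14,3,6,7,9,10,4,13]
j=3: 3≤13, i=2, swap(2,3) ⇒ [2,5,3,14,6,7,9,10,4,13]
j=4: 6≤13, i=3, swap(3,4) ⇒ [2,5,3,6,14,7,9,10,4,13]
j=5: 7≤13, i=4, swap(4,5) ⇒ [2,5,3,6,7,14,9,10,4,13]
j=6: 9≤13, i=5, swap(5,6) ⇒ [2,5,3,6,7,9,14,10,4,13]
j=7: 10≤13, i=6, swap(6,7) ⇒ [2,5,3,6,7,9,10,14,4,13]
j=8: 4≤13, i=7, swap(7,8) ⇒ [2,5,3,6,7,9,10,4,14,13]
(after j=8) data = [2,5,3,6,7,9,10,4,14,13]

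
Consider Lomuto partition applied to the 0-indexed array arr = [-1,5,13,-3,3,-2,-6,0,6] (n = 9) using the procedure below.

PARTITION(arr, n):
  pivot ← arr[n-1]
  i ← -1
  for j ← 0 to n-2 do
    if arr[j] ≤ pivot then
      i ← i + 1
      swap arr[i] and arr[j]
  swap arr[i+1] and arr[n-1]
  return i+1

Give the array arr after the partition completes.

pivot=6, i=-1
j=0: -1≤6, i=0, swap(0,0) ⇒ [-1,5,13,-3,3,-2,-6,0,6]
j=1: 5≤6, i=1, swap(1,1) ⇒ [-1,5,13,-3,3,-2,-6,0,6]
j=2: 13>6, skip
j=3: -3≤6, i=2, swap(2,3) ⇒ [-1,5,-3,13,3,-2,-6,0,6]
j=4: 3≤6, i=3, swap(3,4) ⇒ [-1,5,-3,3,13,-2,-6,0,6]
j=5: -2≤6, i=4, swap(4,5) ⇒ [-1,5,-3,3,-2,13,-6,0,6]
j=6: -6≤6, i=5, swap(5,6) ⇒ [-1,5,-3,3,-2,-6,13,0,6]
j=7: 0≤6, i=6, swap(6,7) ⇒ [-1,5,-3,3,-2,-6,0,13,6]
swap(7,8) ⇒ [-1,5,-3,3,-2,-6,0,6,13]; return 7

[-1,5,-3,3,-2,-6,0,6,13]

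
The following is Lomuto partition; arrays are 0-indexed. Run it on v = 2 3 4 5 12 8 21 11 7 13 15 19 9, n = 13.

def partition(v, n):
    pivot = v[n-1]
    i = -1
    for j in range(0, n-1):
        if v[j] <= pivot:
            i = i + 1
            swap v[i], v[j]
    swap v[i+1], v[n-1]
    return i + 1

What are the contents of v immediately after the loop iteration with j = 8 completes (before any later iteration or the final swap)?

2 3 4 5 8 7 21 11 12 13 15 19 9

pivot = v[12] = 9; i = -1
j=0: v[0]=2 ≤ 9 → i=0, swap v[0],v[0] (no change) → 2 3 4 5 12 8 21 11 7 13 15 19 9
j=1: v[1]=3 ≤ 9 → i=1, swap v[1],v[1] (no change) → 2 3 4 5 12 8 21 11 7 13 15 19 9
j=2: v[2]=4 ≤ 9 → i=2, swap v[2],v[2] (no change) → 2 3 4 5 12 8 21 11 7 13 15 19 9
j=3: v[3]=5 ≤ 9 → i=3, swap v[3],v[3] (no change) → 2 3 4 5 12 8 21 11 7 13 15 19 9
j=4: v[4]=12 > 9 → no swap
j=5: v[5]=8 ≤ 9 → i=4, swap v[4],v[5] → 2 3 4 5 8 12 21 11 7 13 15 19 9
j=6: v[6]=21 > 9 → no swap
j=7: v[7]=11 > 9 → no swap
j=8: v[8]=7 ≤ 9 → i=5, swap v[5],v[8] → 2 3 4 5 8 7 21 11 12 13 15 19 9
(after j=8) v = 2 3 4 5 8 7 21 11 12 13 15 19 9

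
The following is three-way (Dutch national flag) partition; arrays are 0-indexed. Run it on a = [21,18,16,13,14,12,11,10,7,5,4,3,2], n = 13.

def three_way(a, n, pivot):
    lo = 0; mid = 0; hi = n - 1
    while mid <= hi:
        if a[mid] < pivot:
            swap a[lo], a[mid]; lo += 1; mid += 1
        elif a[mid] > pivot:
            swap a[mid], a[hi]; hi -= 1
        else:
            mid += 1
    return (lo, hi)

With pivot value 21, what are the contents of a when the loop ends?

pivot = 21; lo=0, mid=0, hi=12
a[mid]=21=21: mid=1
a[mid]=18<21: swap a[0],a[1]; lo=1,mid=2 → [18,21,16,13,14,12,11,10,7,5,4,3,2]
a[mid]=16<21: swap a[1],a[2]; lo=2,mid=3 → [18,16,21,13,14,12,11,10,7,5,4,3,2]
a[mid]=13<21: swap a[2],a[3]; lo=3,mid=4 → [18,16,13,21,14,12,11,10,7,5,4,3,2]
a[mid]=14<21: swap a[3],a[4]; lo=4,mid=5 → [18,16,13,14,21,12,11,10,7,5,4,3,2]
a[mid]=12<21: swap a[4],a[5]; lo=5,mid=6 → [18,16,13,14,12,21,11,10,7,5,4,3,2]
a[mid]=11<21: swap a[5],a[6]; lo=6,mid=7 → [18,16,13,14,12,11,21,10,7,5,4,3,2]
a[mid]=10<21: swap a[6],a[7]; lo=7,mid=8 → [18,16,13,14,12,11,10,21,7,5,4,3,2]
a[mid]=7<21: swap a[7],a[8]; lo=8,mid=9 → [18,16,13,14,12,11,10,7,21,5,4,3,2]
a[mid]=5<21: swap a[8],a[9]; lo=9,mid=10 → [18,16,13,14,12,11,10,7,5,21,4,3,2]
a[mid]=4<21: swap a[9],a[10]; lo=10,mid=11 → [18,16,13,14,12,11,10,7,5,4,21,3,2]
a[mid]=3<21: swap a[10],a[11]; lo=11,mid=12 → [18,16,13,14,12,11,10,7,5,4,3,21,2]
a[mid]=2<21: swap a[11],a[12]; lo=12,mid=13 → [18,16,13,14,12,11,10,7,5,4,3,2,21]
end: lo=12, hi=12; a = [18,16,13,14,12,11,10,7,5,4,3,2,21]

[18,16,13,14,12,11,10,7,5,4,3,2,21]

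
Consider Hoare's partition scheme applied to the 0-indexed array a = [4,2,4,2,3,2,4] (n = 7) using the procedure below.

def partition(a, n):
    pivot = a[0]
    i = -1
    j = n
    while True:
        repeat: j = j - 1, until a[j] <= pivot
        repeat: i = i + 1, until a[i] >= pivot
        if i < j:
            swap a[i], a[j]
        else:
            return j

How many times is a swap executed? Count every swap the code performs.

2

pivot=4
j stops at 6 (4), i stops at 0 (4); swap ⇒ [4,2,4,2,3,2,4]
j stops at 5 (2), i stops at 2 (4); swap ⇒ [4,2,2,2,3,4,4]
j stops at 4, i stops at 5; i≥j ⇒ return 4. a=[4,2,2,2,3,4,4]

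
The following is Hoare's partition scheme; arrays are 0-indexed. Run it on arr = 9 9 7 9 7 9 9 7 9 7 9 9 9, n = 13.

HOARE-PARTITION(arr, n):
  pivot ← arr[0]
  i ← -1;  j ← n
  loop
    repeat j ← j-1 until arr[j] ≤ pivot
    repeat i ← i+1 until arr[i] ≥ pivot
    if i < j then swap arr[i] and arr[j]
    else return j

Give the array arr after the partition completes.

pivot=9
j stops at 12 (9), i stops at 0 (9); swap ⇒ 9 9 7 9 7 9 9 7 9 7 9 9 9
j stops at 11 (9), i stops at 1 (9); swap ⇒ 9 9 7 9 7 9 9 7 9 7 9 9 9
j stops at 10 (9), i stops at 3 (9); swap ⇒ 9 9 7 9 7 9 9 7 9 7 9 9 9
j stops at 9 (7), i stops at 5 (9); swap ⇒ 9 9 7 9 7 7 9 7 9 9 9 9 9
j stops at 8 (9), i stops at 6 (9); swap ⇒ 9 9 7 9 7 7 9 7 9 9 9 9 9
j stops at 7, i stops at 8; i≥j ⇒ return 7. arr=9 9 7 9 7 7 9 7 9 9 9 9 9

9 9 7 9 7 7 9 7 9 9 9 9 9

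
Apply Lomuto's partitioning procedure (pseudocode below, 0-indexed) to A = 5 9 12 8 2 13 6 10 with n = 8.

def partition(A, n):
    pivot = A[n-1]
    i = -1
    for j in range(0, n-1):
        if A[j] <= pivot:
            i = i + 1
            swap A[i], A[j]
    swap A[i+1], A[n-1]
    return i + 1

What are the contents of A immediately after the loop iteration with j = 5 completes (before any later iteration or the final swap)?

pivot=10, i=-1
j=0: 5≤10, i=0, swap(0,0) ⇒ 5 9 12 8 2 13 6 10
j=1: 9≤10, i=1, swap(1,1) ⇒ 5 9 12 8 2 13 6 10
j=2: 12>10, skip
j=3: 8≤10, i=2, swap(2,3) ⇒ 5 9 8 12 2 13 6 10
j=4: 2≤10, i=3, swap(3,4) ⇒ 5 9 8 2 12 13 6 10
j=5: 13>10, skip
(after j=5) A = 5 9 8 2 12 13 6 10

5 9 8 2 12 13 6 10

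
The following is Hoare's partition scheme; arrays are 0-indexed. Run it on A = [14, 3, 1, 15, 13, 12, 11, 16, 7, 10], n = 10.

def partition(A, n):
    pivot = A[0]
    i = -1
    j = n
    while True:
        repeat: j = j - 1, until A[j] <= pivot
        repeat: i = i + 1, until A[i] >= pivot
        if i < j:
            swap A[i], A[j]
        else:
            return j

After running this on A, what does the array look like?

pivot = A[0] = 14; i = -1, j = 10
j→9 (A[9]=10≤14), i→0 (A[0]=14≥14); i<j, swap → [10, 3, 1, 15, 13, 12, 11, 16, 7, 14]
j→8 (A[8]=7≤14), i→3 (A[3]=15≥14); i<j, swap → [10, 3, 1, 7, 13, 12, 11, 16, 15, 14]
j→6, i→7; i≥j, return j=6. A = [10, 3, 1, 7, 13, 12, 11, 16, 15, 14]

[10, 3, 1, 7, 13, 12, 11, 16, 15, 14]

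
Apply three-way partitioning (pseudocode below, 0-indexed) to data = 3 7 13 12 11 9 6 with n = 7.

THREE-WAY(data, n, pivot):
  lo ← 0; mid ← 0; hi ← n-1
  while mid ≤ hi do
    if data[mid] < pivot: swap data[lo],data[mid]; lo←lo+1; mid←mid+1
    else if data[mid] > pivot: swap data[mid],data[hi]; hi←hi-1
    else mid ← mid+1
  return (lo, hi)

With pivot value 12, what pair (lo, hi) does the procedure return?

pivot = 12; lo=0, mid=0, hi=6
data[mid]=3<12: swap data[0],data[0]; lo=1,mid=1 → 3 7 13 12 11 9 6
data[mid]=7<12: swap data[1],data[1]; lo=2,mid=2 → 3 7 13 12 11 9 6
data[mid]=13>12: swap data[2],data[6]; hi=5 → 3 7 6 12 11 9 13
data[mid]=6<12: swap data[2],data[2]; lo=3,mid=3 → 3 7 6 12 11 9 13
data[mid]=12=12: mid=4
data[mid]=11<12: swap data[3],data[4]; lo=4,mid=5 → 3 7 6 11 12 9 13
data[mid]=9<12: swap data[4],data[5]; lo=5,mid=6 → 3 7 6 11 9 12 13
end: lo=5, hi=5; data = 3 7 6 11 9 12 13

(5, 5)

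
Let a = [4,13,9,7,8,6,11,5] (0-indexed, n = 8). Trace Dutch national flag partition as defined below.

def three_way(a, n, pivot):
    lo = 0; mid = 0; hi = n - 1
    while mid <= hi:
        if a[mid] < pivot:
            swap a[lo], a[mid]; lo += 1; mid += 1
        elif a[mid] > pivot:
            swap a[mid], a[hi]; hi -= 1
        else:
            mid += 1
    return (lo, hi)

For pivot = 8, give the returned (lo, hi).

lo=0 mid=0 hi=7
4<8: swap(0,0), lo=1 mid=1 ⇒ [4,13,9,7,8,6,11,5]
13>8: swap(1,7), hi=6 ⇒ [4,5,9,7,8,6,11,13]
5<8: swap(1,1), lo=2 mid=2 ⇒ [4,5,9,7,8,6,11,13]
9>8: swap(2,6), hi=5 ⇒ [4,5,11,7,8,6,9,13]
11>8: swap(2,5), hi=4 ⇒ [4,5,6,7,8,11,9,13]
6<8: swap(2,2), lo=3 mid=3 ⇒ [4,5,6,7,8,11,9,13]
7<8: swap(3,3), lo=4 mid=4 ⇒ [4,5,6,7,8,11,9,13]
8=8: mid=5
done. lo=4 hi=4; a=[4,5,6,7,8,11,9,13]

(4, 4)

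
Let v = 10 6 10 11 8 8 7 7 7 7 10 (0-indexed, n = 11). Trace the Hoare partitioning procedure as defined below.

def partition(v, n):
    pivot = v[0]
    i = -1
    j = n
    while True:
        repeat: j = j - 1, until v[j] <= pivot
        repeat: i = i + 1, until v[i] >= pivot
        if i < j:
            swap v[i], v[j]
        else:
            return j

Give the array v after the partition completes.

pivot = v[0] = 10; i = -1, j = 11
j→10 (v[10]=10≤10), i→0 (v[0]=10≥10); i<j, swap → 10 6 10 11 8 8 7 7 7 7 10
j→9 (v[9]=7≤10), i→2 (v[2]=10≥10); i<j, swap → 10 6 7 11 8 8 7 7 7 10 10
j→8 (v[8]=7≤10), i→3 (v[3]=11≥10); i<j, swap → 10 6 7 7 8 8 7 7 11 10 10
j→7, i→8; i≥j, return j=7. v = 10 6 7 7 8 8 7 7 11 10 10

10 6 7 7 8 8 7 7 11 10 10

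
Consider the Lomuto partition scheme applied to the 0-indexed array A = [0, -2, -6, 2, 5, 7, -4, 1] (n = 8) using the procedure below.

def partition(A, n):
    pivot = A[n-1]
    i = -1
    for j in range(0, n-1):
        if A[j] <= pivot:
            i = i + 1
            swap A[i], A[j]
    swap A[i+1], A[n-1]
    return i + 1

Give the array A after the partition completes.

[0, -2, -6, -4, 1, 7, 2, 5]

pivot = A[7] = 1; i = -1
j=0: A[0]=0 ≤ 1 → i=0, swap A[0],A[0] (no change) → [0, -2, -6, 2, 5, 7, -4, 1]
j=1: A[1]=-2 ≤ 1 → i=1, swap A[1],A[1] (no change) → [0, -2, -6, 2, 5, 7, -4, 1]
j=2: A[2]=-6 ≤ 1 → i=2, swap A[2],A[2] (no change) → [0, -2, -6, 2, 5, 7, -4, 1]
j=3: A[3]=2 > 1 → no swap
j=4: A[4]=5 > 1 → no swap
j=5: A[5]=7 > 1 → no swap
j=6: A[6]=-4 ≤ 1 → i=3, swap A[3],A[6] → [0, -2, -6, -4, 5, 7, 2, 1]
final swap A[4],A[7] → [0, -2, -6, -4, 1, 7, 2, 5]; return 4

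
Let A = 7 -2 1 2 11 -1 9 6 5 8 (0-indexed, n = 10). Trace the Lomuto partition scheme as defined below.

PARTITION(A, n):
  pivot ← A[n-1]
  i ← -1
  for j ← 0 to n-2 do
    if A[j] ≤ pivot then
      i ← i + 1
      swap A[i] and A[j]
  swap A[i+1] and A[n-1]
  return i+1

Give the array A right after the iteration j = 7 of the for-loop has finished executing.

7 -2 1 2 -1 6 9 11 5 8

pivot = A[9] = 8; i = -1
j=0: A[0]=7 ≤ 8 → i=0, swap A[0],A[0] (no change) → 7 -2 1 2 11 -1 9 6 5 8
j=1: A[1]=-2 ≤ 8 → i=1, swap A[1],A[1] (no change) → 7 -2 1 2 11 -1 9 6 5 8
j=2: A[2]=1 ≤ 8 → i=2, swap A[2],A[2] (no change) → 7 -2 1 2 11 -1 9 6 5 8
j=3: A[3]=2 ≤ 8 → i=3, swap A[3],A[3] (no change) → 7 -2 1 2 11 -1 9 6 5 8
j=4: A[4]=11 > 8 → no swap
j=5: A[5]=-1 ≤ 8 → i=4, swap A[4],A[5] → 7 -2 1 2 -1 11 9 6 5 8
j=6: A[6]=9 > 8 → no swap
j=7: A[7]=6 ≤ 8 → i=5, swap A[5],A[7] → 7 -2 1 2 -1 6 9 11 5 8
(after j=7) A = 7 -2 1 2 -1 6 9 11 5 8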